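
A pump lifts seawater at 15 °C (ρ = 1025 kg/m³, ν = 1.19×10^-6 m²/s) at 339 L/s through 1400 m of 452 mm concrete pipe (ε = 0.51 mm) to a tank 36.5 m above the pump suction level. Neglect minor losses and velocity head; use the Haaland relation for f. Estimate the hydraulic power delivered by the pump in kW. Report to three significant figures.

P_hyd ≈ 174 kW

V = 4Q/(πD²) = 2.113 m/s; Re = 8.02×10^5; ε/D = 0.00113; f = 0.02057
h_f = f(L/D)V²/2g = 14.49 m
Total head H = z + h_f = 36.5 + 14.49 = 50.99 m
P_hyd = ρgQH = 1025·9.81·0.339·50.99 = 173.8 kW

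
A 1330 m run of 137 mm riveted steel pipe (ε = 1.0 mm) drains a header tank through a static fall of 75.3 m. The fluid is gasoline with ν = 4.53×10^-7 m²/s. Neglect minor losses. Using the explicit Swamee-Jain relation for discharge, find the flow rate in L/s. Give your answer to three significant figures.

Swamee-Jain (Type II): Q = -0.965·√(gD⁵h_f/L)·ln[ε/(3.7D) + √(3.17ν²L/(gD³h_f))]
√(gD⁵h_f/L) = √(9.81·0.137⁵·75.3/1330) = 0.005177
ε/(3.7D) = 0.00197; √(3.17ν²L/(gD³h_f)) = 2.13×10^-5
Q = -0.965·0.005177·ln(0.001994) = 0.03106 m³/s
Check: V = 2.11 m/s, Re = 6.37×10^5, f = 0.03436, h_f = 75.5 m ≈ 75.3 m ✓

Q ≈ 31.1 L/s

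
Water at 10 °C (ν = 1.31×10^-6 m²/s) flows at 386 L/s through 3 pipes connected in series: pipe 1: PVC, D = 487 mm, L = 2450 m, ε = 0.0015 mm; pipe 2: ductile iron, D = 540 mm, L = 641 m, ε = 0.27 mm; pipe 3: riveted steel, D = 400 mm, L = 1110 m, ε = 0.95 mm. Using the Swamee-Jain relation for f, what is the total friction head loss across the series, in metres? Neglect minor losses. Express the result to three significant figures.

Pipe 1: V = 2.072 m/s, Re = 7.70×10^5, ε/D = 3.08×10^-6, f = 0.01220, h_1 = f(L/D)V²/2g = 13.43 m
Pipe 2: V = 1.685 m/s, Re = 6.95×10^5, ε/D = 5.00×10^-4, f = 0.01752, h_2 = f(L/D)V²/2g = 3.011 m
Pipe 3: V = 3.072 m/s, Re = 9.38×10^5, ε/D = 0.00237, f = 0.02478, h_3 = f(L/D)V²/2g = 33.07 m
Series → Q common, losses add: H = Σh = 49.51 m

H ≈ 49.5 m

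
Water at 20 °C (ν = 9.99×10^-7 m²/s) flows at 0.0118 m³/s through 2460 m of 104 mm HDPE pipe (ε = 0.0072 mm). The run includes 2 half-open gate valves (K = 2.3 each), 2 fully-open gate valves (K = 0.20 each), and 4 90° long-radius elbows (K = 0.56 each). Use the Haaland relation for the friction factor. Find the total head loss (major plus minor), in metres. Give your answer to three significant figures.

H_L ≈ 40.0 m

V = 4Q/(πD²) = 1.389 m/s; V²/2g = 0.09834 m
Re = 1.45×10^5, ε/D = 6.92×10^-5 → f = 0.01691 (Haaland)
Major: h_f = f(L/D)·V²/2g = 0.01691·23654·0.09834 = 39.33 m
Minor: ΣK = 7.24; h_m = ΣK·V²/2g = 0.7120 m
Total H_L = 39.33 + 0.7120 = 40.04 m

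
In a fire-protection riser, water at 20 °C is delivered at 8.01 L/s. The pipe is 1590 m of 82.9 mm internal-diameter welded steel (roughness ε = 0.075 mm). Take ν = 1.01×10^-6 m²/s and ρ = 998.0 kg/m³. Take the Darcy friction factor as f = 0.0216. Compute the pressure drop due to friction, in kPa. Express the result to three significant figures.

Δp ≈ 455 kPa

V = 4Q/(πD²) = 4·0.00801/(π·0.0829²) = 1.484 m/s
h_f = f(L/D)V²/(2g) = 0.02160·(1590/0.0829)·1.484²/(2·9.81) = 46.50 m
Δp = ρg·h_f = 998.0·9.81·46.50 = 455.3 kPa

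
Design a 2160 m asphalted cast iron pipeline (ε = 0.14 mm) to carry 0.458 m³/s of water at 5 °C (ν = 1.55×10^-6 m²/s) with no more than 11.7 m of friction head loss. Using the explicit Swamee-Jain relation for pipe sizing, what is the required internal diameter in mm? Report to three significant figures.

D ≈ 557 mm

Swamee-Jain (Type III): D = 0.66·[ε^1.25·(LQ²/(gh_f))^4.75 + ν·Q^9.4·(L/(gh_f))^5.2]^0.04
LQ²/(gh_f) = 3.948; L/(gh_f) = 18.82
Term 1 = ε^1.25·(…)^4.75 = 0.0104; Term 2 = ν·Q^9.4·(…)^5.2 = 0.00427
D = 0.66·(0.0104 + 0.00427)^0.04 = 0.5574 m = 557 mm
Check: V = 1.88 m/s, Re = 6.75×10^5, f = 0.01564, h_f = 10.9 m ≈ 11.7 m ✓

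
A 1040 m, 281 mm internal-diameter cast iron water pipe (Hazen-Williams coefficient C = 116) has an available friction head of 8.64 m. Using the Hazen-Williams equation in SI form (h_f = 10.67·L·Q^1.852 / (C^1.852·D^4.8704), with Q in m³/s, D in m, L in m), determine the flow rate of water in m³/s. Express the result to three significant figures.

Q ≈ 0.0863 m³/s

Rearranging: Q = [h_f·C^1.852·D^4.8704 / (10.67·L)]^(1/1.852)
Q = [8.64·116^1.852·0.281^4.8704 / (10.67·1040)]^0.540 = 0.08632 m³/s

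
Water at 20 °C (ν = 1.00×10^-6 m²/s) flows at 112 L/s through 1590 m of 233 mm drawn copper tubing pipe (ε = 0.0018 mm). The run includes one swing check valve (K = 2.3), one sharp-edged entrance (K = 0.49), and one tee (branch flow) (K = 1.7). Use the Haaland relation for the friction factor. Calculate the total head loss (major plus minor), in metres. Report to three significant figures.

V = 4Q/(πD²) = 2.627 m/s; V²/2g = 0.3517 m
Re = 6.12×10^5, ε/D = 7.73×10^-6 → f = 0.01270 (Haaland)
Major: h_f = f(L/D)·V²/2g = 0.01270·6824·0.3517 = 30.48 m
Minor: ΣK = 4.49; h_m = ΣK·V²/2g = 1.579 m
Total H_L = 30.48 + 1.579 = 32.06 m

H_L ≈ 32.1 m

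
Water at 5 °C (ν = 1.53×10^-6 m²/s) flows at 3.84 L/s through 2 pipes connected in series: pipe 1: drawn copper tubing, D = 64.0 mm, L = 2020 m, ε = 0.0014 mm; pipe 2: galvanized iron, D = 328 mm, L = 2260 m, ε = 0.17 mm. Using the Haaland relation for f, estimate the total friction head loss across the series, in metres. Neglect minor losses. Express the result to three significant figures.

Pipe 1: V = 1.194 m/s, Re = 4.99×10^4, ε/D = 2.19×10^-5, f = 0.02077, h_1 = f(L/D)V²/2g = 47.61 m
Pipe 2: V = 0.04545 m/s, Re = 9740, ε/D = 5.18×10^-4, f = 0.03173, h_2 = f(L/D)V²/2g = 0.02302 m
Series → Q common, losses add: H = Σh = 47.64 m

H ≈ 47.6 m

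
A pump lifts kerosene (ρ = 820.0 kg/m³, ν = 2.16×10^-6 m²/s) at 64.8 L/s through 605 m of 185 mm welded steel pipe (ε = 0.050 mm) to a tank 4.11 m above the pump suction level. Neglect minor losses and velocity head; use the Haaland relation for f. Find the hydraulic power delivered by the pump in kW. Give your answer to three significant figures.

P_hyd ≈ 10.9 kW

V = 4Q/(πD²) = 2.411 m/s; Re = 2.06×10^5; ε/D = 2.70×10^-4; f = 0.01726
h_f = f(L/D)V²/2g = 16.72 m
Total head H = z + h_f = 4.11 + 16.72 = 20.83 m
P_hyd = ρgQH = 820.0·9.81·0.0648·20.83 = 10.86 kW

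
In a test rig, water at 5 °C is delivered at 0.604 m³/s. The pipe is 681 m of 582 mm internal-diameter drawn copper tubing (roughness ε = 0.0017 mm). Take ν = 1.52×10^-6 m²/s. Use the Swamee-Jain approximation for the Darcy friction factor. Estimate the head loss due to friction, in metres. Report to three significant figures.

h_f ≈ 3.67 m

V = 4Q/(πD²) = 4·0.604/(π·0.582²) = 2.270 m/s
Re = VD/ν = 2.270·0.582/1.52×10^-6 = 8.69×10^5 → turbulent
ε/D = 0.0017/582 = 2.92×10^-6
Swamee-Jain: f = 0.01195
h_f = f(L/D)V²/(2g) = 0.01195·(681/0.582)·2.270²/(2·9.81) = 3.675 m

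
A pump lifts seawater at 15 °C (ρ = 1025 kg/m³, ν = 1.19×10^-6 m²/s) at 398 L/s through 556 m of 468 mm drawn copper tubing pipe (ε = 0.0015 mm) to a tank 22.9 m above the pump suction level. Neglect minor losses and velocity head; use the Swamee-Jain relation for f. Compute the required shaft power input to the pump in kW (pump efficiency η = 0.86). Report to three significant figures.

V = 4Q/(πD²) = 2.314 m/s; Re = 9.10×10^5; ε/D = 3.21×10^-6; f = 0.01187
h_f = f(L/D)V²/2g = 3.847 m
Total head H = z + h_f = 22.9 + 3.847 = 26.75 m
P_hyd = ρgQH = 1025·9.81·0.398·26.75 = 107.0 kW
P_shaft = P_hyd/η = 107.0/0.86 = 124.5 kW

P_shaft ≈ 124 kW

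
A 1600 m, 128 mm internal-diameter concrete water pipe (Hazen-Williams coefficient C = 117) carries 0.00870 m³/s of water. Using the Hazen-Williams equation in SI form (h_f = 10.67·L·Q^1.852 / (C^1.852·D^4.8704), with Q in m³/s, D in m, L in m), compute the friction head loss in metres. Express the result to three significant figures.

h_f = 10.67·1600·0.00870^1.852 / (117^1.852·0.128^4.8704) = 8.595 m

h_f ≈ 8.59 m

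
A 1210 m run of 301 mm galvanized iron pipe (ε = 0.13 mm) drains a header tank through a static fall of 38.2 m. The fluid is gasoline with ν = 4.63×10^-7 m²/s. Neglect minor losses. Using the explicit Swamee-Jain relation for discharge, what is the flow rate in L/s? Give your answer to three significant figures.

Swamee-Jain (Type II): Q = -0.965·√(gD⁵h_f/L)·ln[ε/(3.7D) + √(3.17ν²L/(gD³h_f))]
√(gD⁵h_f/L) = √(9.81·0.301⁵·38.2/1210) = 0.02766
ε/(3.7D) = 1.17×10^-4; √(3.17ν²L/(gD³h_f)) = 8.97×10^-6
Q = -0.965·0.02766·ln(1.257×10^-4) = 0.2398 m³/s
Check: V = 3.37 m/s, Re = 2.19×10^6, f = 0.01650, h_f = 38.4 m ≈ 38.2 m ✓

Q ≈ 240 L/s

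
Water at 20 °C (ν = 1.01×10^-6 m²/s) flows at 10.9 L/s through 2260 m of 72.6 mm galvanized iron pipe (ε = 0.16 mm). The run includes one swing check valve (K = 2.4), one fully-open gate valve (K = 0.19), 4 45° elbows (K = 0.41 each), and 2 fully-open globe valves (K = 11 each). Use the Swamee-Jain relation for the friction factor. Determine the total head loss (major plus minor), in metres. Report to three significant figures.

H_L ≈ 285 m

V = 4Q/(πD²) = 2.633 m/s; V²/2g = 0.3534 m
Re = 1.89×10^5, ε/D = 0.00220 → f = 0.02510 (Swamee-Jain)
Major: h_f = f(L/D)·V²/2g = 0.02510·31129·0.3534 = 276.1 m
Minor: ΣK = 26.2; h_m = ΣK·V²/2g = 9.269 m
Total H_L = 276.1 + 9.269 = 285.3 m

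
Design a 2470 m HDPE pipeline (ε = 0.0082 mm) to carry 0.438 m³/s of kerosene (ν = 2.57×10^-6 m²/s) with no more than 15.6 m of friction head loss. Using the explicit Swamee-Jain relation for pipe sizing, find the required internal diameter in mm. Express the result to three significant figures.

D ≈ 517 mm

Swamee-Jain (Type III): D = 0.66·[ε^1.25·(LQ²/(gh_f))^4.75 + ν·Q^9.4·(L/(gh_f))^5.2]^0.04
LQ²/(gh_f) = 3.096; L/(gh_f) = 16.14
Term 1 = ε^1.25·(…)^4.75 = 9.41×10^-5; Term 2 = ν·Q^9.4·(…)^5.2 = 0.00209
D = 0.66·(9.41×10^-5 + 0.00209)^0.04 = 0.5166 m = 517 mm
Check: V = 2.09 m/s, Re = 4.20×10^5, f = 0.01374, h_f = 14.6 m ≈ 15.6 m ✓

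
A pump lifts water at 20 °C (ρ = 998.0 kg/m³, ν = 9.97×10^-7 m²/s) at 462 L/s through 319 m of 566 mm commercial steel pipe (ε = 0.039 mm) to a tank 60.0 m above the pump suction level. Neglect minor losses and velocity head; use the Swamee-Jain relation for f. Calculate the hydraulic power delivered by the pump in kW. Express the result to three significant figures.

V = 4Q/(πD²) = 1.836 m/s; Re = 1.04×10^6; ε/D = 6.89×10^-5; f = 0.01297
h_f = f(L/D)V²/2g = 1.256 m
Total head H = z + h_f = 60.0 + 1.256 = 61.26 m
P_hyd = ρgQH = 998.0·9.81·0.462·61.26 = 277.1 kW

P_hyd ≈ 277 kW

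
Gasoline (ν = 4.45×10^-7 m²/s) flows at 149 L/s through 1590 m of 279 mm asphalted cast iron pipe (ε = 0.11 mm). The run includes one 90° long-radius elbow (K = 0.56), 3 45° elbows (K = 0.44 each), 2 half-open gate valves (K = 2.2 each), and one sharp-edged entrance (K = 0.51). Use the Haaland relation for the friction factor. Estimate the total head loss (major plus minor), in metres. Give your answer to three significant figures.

H_L ≈ 30.0 m

V = 4Q/(πD²) = 2.437 m/s; V²/2g = 0.3027 m
Re = 1.53×10^6, ε/D = 3.94×10^-4 → f = 0.01622 (Haaland)
Major: h_f = f(L/D)·V²/2g = 0.01622·5699·0.3027 = 27.99 m
Minor: ΣK = 6.79; h_m = ΣK·V²/2g = 2.056 m
Total H_L = 27.99 + 2.056 = 30.05 m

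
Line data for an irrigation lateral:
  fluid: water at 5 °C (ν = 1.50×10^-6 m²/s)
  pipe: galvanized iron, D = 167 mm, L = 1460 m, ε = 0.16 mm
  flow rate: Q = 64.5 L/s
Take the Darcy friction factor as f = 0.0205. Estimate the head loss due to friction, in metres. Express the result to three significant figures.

h_f ≈ 79.2 m

V = 4Q/(πD²) = 4·0.0645/(π·0.167²) = 2.945 m/s
h_f = f(L/D)V²/(2g) = 0.02050·(1460/0.167)·2.945²/(2·9.81) = 79.21 m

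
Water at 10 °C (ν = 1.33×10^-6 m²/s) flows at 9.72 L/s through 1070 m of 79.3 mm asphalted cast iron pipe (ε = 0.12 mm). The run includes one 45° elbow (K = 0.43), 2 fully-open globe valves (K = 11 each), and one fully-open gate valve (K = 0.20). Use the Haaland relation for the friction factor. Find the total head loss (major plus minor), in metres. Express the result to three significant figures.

H_L ≈ 66.7 m

V = 4Q/(πD²) = 1.968 m/s; V²/2g = 0.1974 m
Re = 1.17×10^5, ε/D = 0.00151 → f = 0.02337 (Haaland)
Major: h_f = f(L/D)·V²/2g = 0.02337·13493·0.1974 = 62.25 m
Minor: ΣK = 22.6; h_m = ΣK·V²/2g = 4.467 m
Total H_L = 62.25 + 4.467 = 66.71 m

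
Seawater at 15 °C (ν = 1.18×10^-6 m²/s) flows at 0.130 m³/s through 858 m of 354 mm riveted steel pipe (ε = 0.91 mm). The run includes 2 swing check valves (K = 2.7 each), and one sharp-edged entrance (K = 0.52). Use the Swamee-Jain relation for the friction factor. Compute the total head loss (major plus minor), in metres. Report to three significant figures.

H_L ≈ 6.04 m

V = 4Q/(πD²) = 1.321 m/s; V²/2g = 0.08892 m
Re = 3.96×10^5, ε/D = 0.00257 → f = 0.02558 (Swamee-Jain)
Major: h_f = f(L/D)·V²/2g = 0.02558·2424·0.08892 = 5.512 m
Minor: ΣK = 5.92; h_m = ΣK·V²/2g = 0.5264 m
Total H_L = 5.512 + 0.5264 = 6.038 m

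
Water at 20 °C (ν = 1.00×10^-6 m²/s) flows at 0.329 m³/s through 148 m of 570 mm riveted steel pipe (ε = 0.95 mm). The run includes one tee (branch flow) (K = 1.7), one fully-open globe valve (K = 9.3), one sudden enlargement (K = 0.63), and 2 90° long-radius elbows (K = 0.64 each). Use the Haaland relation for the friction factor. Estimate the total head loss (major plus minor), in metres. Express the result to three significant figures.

V = 4Q/(πD²) = 1.289 m/s; V²/2g = 0.08473 m
Re = 7.35×10^5, ε/D = 0.00167 → f = 0.02262 (Haaland)
Major: h_f = f(L/D)·V²/2g = 0.02262·259.6·0.08473 = 0.4976 m
Minor: ΣK = 12.9; h_m = ΣK·V²/2g = 1.094 m
Total H_L = 0.4976 + 1.094 = 1.591 m

H_L ≈ 1.59 m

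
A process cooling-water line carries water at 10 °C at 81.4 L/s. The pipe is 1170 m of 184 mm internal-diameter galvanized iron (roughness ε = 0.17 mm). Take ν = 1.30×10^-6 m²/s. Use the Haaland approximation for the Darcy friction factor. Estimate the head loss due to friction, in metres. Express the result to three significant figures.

V = 4Q/(πD²) = 4·0.0814/(π·0.184²) = 3.061 m/s
Re = VD/ν = 3.061·0.184/1.30×10^-6 = 4.33×10^5 → turbulent
ε/D = 0.17/184 = 9.24×10^-4
Haaland: f = 0.01993
h_f = f(L/D)V²/(2g) = 0.01993·(1170/0.184)·3.061²/(2·9.81) = 60.54 m

h_f ≈ 60.5 m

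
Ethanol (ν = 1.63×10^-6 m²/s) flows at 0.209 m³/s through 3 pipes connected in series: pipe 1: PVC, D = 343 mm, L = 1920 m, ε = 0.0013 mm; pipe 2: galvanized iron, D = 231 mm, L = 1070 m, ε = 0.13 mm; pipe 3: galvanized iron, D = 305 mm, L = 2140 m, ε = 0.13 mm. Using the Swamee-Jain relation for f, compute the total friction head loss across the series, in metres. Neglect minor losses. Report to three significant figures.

H ≈ 175 m

Pipe 1: V = 2.262 m/s, Re = 4.76×10^5, ε/D = 3.79×10^-6, f = 0.01327, h_1 = f(L/D)V²/2g = 19.36 m
Pipe 2: V = 4.987 m/s, Re = 7.07×10^5, ε/D = 5.63×10^-4, f = 0.01790, h_2 = f(L/D)V²/2g = 105.1 m
Pipe 3: V = 2.861 m/s, Re = 5.35×10^5, ε/D = 4.26×10^-4, f = 0.01723, h_3 = f(L/D)V²/2g = 50.43 m
Series → Q common, losses add: H = Σh = 174.9 m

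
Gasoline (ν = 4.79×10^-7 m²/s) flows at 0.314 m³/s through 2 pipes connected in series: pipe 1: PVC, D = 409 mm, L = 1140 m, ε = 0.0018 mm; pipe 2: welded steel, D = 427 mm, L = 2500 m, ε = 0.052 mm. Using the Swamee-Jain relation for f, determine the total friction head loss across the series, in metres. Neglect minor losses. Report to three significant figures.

Pipe 1: V = 2.390 m/s, Re = 2.04×10^6, ε/D = 4.40×10^-6, f = 0.01050, h_1 = f(L/D)V²/2g = 8.522 m
Pipe 2: V = 2.193 m/s, Re = 1.95×10^6, ε/D = 1.22×10^-4, f = 0.01326, h_2 = f(L/D)V²/2g = 19.02 m
Series → Q common, losses add: H = Σh = 27.54 m

H ≈ 27.5 m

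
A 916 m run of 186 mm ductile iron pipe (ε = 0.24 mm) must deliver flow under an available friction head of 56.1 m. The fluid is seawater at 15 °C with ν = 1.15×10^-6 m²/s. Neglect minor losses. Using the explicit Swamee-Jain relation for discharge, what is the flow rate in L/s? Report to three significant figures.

Q ≈ 87.8 L/s

Swamee-Jain (Type II): Q = -0.965·√(gD⁵h_f/L)·ln[ε/(3.7D) + √(3.17ν²L/(gD³h_f))]
√(gD⁵h_f/L) = √(9.81·0.186⁵·56.1/916) = 0.01157
ε/(3.7D) = 3.49×10^-4; √(3.17ν²L/(gD³h_f)) = 3.29×10^-5
Q = -0.965·0.01157·ln(3.817×10^-4) = 0.08784 m³/s
Check: V = 3.23 m/s, Re = 5.23×10^5, f = 0.02151, h_f = 56.4 m ≈ 56.1 m ✓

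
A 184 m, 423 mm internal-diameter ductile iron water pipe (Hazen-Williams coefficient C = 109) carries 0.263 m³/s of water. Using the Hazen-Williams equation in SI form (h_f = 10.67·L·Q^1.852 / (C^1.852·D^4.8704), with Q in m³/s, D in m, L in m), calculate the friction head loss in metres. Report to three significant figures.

h_f = 10.67·184·0.263^1.852 / (109^1.852·0.423^4.8704) = 1.842 m

h_f ≈ 1.84 m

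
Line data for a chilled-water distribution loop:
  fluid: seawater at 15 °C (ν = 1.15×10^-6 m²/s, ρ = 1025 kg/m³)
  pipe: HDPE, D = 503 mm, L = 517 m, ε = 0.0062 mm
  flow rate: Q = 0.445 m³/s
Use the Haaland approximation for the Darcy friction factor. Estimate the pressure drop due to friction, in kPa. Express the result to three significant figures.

V = 4Q/(πD²) = 4·0.445/(π·0.503²) = 2.239 m/s
Re = VD/ν = 2.239·0.503/1.15×10^-6 = 9.79×10^5 → turbulent
ε/D = 0.0062/503 = 1.23×10^-5
Haaland: f = 0.01185
h_f = f(L/D)V²/(2g) = 0.01185·(517/0.503)·2.239²/(2·9.81) = 3.113 m
Δp = ρg·h_f = 1025·9.81·3.113 = 31.30 kPa

Δp ≈ 31.3 kPa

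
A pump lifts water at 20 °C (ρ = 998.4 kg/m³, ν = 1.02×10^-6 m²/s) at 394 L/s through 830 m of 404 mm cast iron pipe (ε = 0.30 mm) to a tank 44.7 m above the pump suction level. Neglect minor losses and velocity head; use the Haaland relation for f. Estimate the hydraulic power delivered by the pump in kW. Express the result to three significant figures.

V = 4Q/(πD²) = 3.074 m/s; Re = 1.22×10^6; ε/D = 7.43×10^-4; f = 0.01860
h_f = f(L/D)V²/2g = 18.40 m
Total head H = z + h_f = 44.7 + 18.40 = 63.10 m
P_hyd = ρgQH = 998.4·9.81·0.394·63.10 = 243.5 kW

P_hyd ≈ 243 kW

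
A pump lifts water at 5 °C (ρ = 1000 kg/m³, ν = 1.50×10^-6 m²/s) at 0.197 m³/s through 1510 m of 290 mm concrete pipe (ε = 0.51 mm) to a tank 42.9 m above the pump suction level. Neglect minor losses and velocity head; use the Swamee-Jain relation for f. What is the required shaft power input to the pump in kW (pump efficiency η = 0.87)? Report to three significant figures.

P_shaft ≈ 216 kW

V = 4Q/(πD²) = 2.982 m/s; Re = 5.77×10^5; ε/D = 0.00176; f = 0.02310
h_f = f(L/D)V²/2g = 54.52 m
Total head H = z + h_f = 42.9 + 54.52 = 97.42 m
P_hyd = ρgQH = 1000·9.81·0.197·97.42 = 188.3 kW
P_shaft = P_hyd/η = 188.3/0.87 = 216.4 kW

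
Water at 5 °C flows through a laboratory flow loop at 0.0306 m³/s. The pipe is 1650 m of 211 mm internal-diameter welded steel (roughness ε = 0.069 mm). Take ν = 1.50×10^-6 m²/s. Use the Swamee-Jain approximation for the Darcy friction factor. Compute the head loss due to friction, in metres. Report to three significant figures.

h_f ≈ 5.82 m

V = 4Q/(πD²) = 4·0.0306/(π·0.211²) = 0.8751 m/s
Re = VD/ν = 0.8751·0.211/1.50×10^-6 = 1.23×10^5 → turbulent
ε/D = 0.069/211 = 3.27×10^-4
Swamee-Jain: f = 0.01906
h_f = f(L/D)V²/(2g) = 0.01906·(1650/0.211)·0.8751²/(2·9.81) = 5.818 m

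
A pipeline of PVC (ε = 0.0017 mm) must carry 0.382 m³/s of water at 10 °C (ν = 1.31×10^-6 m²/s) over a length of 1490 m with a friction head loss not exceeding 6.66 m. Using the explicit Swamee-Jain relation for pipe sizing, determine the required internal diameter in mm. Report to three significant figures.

Swamee-Jain (Type III): D = 0.66·[ε^1.25·(LQ²/(gh_f))^4.75 + ν·Q^9.4·(L/(gh_f))^5.2]^0.04
LQ²/(gh_f) = 3.328; L/(gh_f) = 22.81
Term 1 = ε^1.25·(…)^4.75 = 1.86×10^-5; Term 2 = ν·Q^9.4·(…)^5.2 = 0.00178
D = 0.66·(1.86×10^-5 + 0.00178)^0.04 = 0.5126 m = 513 mm
Check: V = 1.85 m/s, Re = 7.24×10^5, f = 0.01233, h_f = 6.26 m ≈ 6.66 m ✓

D ≈ 513 mm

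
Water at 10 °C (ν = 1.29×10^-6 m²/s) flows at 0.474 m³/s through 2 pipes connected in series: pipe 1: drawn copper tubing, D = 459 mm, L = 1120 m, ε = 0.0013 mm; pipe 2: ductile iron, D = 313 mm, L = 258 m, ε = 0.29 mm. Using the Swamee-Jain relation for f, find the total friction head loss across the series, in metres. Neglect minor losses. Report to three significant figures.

Pipe 1: V = 2.865 m/s, Re = 1.02×10^6, ε/D = 2.83×10^-6, f = 0.01164, h_1 = f(L/D)V²/2g = 11.88 m
Pipe 2: V = 6.160 m/s, Re = 1.49×10^6, ε/D = 9.27×10^-4, f = 0.01957, h_2 = f(L/D)V²/2g = 31.19 m
Series → Q common, losses add: H = Σh = 43.07 m

H ≈ 43.1 m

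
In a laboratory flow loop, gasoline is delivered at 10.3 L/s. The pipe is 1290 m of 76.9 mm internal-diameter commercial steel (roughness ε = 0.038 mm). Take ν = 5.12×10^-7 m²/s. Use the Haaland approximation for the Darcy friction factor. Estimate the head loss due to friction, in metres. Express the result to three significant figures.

V = 4Q/(πD²) = 4·0.0103/(π·0.0769²) = 2.218 m/s
Re = VD/ν = 2.218·0.0769/5.12×10^-7 = 3.33×10^5 → turbulent
ε/D = 0.038/76.9 = 4.94×10^-4
Haaland: f = 0.01792
h_f = f(L/D)V²/(2g) = 0.01792·(1290/0.0769)·2.218²/(2·9.81) = 75.35 m

h_f ≈ 75.4 m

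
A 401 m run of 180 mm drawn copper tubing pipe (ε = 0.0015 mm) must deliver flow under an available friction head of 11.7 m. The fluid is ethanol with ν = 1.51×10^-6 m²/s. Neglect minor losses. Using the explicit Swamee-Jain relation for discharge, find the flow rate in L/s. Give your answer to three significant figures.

Q ≈ 68.1 L/s

Swamee-Jain (Type II): Q = -0.965·√(gD⁵h_f/L)·ln[ε/(3.7D) + √(3.17ν²L/(gD³h_f))]
√(gD⁵h_f/L) = √(9.81·0.180⁵·11.7/401) = 0.007354
ε/(3.7D) = 2.25×10^-6; √(3.17ν²L/(gD³h_f)) = 6.58×10^-5
Q = -0.965·0.007354·ln(6.805×10^-5) = 0.06810 m³/s
Check: V = 2.68 m/s, Re = 3.19×10^5, f = 0.01431, h_f = 11.6 m ≈ 11.7 m ✓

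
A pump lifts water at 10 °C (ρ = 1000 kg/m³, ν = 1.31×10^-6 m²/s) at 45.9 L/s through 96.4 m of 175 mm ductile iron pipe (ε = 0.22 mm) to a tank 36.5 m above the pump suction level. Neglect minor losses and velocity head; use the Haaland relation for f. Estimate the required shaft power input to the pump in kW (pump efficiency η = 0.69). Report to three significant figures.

V = 4Q/(πD²) = 1.908 m/s; Re = 2.55×10^5; ε/D = 0.00126; f = 0.02167
h_f = f(L/D)V²/2g = 2.215 m
Total head H = z + h_f = 36.5 + 2.215 = 38.72 m
P_hyd = ρgQH = 1000·9.81·0.0459·38.72 = 17.43 kW
P_shaft = P_hyd/η = 17.43/0.69 = 25.26 kW

P_shaft ≈ 25.3 kW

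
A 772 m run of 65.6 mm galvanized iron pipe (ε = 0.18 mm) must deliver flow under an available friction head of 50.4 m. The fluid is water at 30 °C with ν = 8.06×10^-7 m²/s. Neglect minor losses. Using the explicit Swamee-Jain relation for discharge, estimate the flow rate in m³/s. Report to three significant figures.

Q ≈ 0.00602 m³/s

Swamee-Jain (Type II): Q = -0.965·√(gD⁵h_f/L)·ln[ε/(3.7D) + √(3.17ν²L/(gD³h_f))]
√(gD⁵h_f/L) = √(9.81·0.0656⁵·50.4/772) = 8.821×10^-4
ε/(3.7D) = 7.42×10^-4; √(3.17ν²L/(gD³h_f)) = 1.07×10^-4
Q = -0.965·8.821×10^-4·ln(8.483×10^-4) = 0.006020 m³/s
Check: V = 1.78 m/s, Re = 1.45×10^5, f = 0.02670, h_f = 50.8 m ≈ 50.4 m ✓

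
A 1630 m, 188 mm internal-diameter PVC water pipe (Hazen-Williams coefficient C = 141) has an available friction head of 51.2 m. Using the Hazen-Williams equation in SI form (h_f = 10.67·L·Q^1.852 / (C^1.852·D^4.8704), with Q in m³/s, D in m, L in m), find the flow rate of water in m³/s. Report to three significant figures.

Q ≈ 0.0748 m³/s

Rearranging: Q = [h_f·C^1.852·D^4.8704 / (10.67·L)]^(1/1.852)
Q = [51.2·141^1.852·0.188^4.8704 / (10.67·1630)]^0.540 = 0.07477 m³/s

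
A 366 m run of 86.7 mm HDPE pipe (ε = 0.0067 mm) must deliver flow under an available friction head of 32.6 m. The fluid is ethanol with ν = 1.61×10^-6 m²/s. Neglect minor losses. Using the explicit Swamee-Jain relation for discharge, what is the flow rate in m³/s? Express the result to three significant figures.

Swamee-Jain (Type II): Q = -0.965·√(gD⁵h_f/L)·ln[ε/(3.7D) + √(3.17ν²L/(gD³h_f))]
√(gD⁵h_f/L) = √(9.81·0.0867⁵·32.6/366) = 0.002069
ε/(3.7D) = 2.09×10^-5; √(3.17ν²L/(gD³h_f)) = 1.20×10^-4
Q = -0.965·0.002069·ln(1.410×10^-4) = 0.01770 m³/s
Check: V = 3.00 m/s, Re = 1.61×10^5, f = 0.01680, h_f = 32.5 m ≈ 32.6 m ✓

Q ≈ 0.0177 m³/s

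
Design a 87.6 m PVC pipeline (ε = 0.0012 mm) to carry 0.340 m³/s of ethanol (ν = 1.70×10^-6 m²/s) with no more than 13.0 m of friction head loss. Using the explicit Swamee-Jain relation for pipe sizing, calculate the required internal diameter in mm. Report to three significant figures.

Swamee-Jain (Type III): D = 0.66·[ε^1.25·(LQ²/(gh_f))^4.75 + ν·Q^9.4·(L/(gh_f))^5.2]^0.04
LQ²/(gh_f) = 0.07941; L/(gh_f) = 0.6869
Term 1 = ε^1.25·(…)^4.75 = 2.36×10^-13; Term 2 = ν·Q^9.4·(…)^5.2 = 9.51×10^-12
D = 0.66·(2.36×10^-13 + 9.51×10^-12)^0.04 = 0.2394 m = 239 mm
Check: V = 7.55 m/s, Re = 1.06×10^6, f = 0.01162, h_f = 12.4 m ≈ 13.0 m ✓

D ≈ 239 mm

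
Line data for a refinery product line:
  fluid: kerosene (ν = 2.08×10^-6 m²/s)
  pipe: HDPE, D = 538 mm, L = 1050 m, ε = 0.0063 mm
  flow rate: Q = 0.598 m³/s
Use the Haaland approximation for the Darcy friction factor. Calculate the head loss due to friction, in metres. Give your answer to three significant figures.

h_f ≈ 8.63 m

V = 4Q/(πD²) = 4·0.598/(π·0.538²) = 2.631 m/s
Re = VD/ν = 2.631·0.538/2.08×10^-6 = 6.80×10^5 → turbulent
ε/D = 0.0063/538 = 1.17×10^-5
Haaland: f = 0.01254
h_f = f(L/D)V²/(2g) = 0.01254·(1050/0.538)·2.631²/(2·9.81) = 8.630 m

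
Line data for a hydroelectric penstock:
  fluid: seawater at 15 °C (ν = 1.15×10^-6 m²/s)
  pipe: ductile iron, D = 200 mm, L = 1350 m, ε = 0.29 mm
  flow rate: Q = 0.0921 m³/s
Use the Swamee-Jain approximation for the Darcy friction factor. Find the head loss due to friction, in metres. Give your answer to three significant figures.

V = 4Q/(πD²) = 4·0.0921/(π·0.200²) = 2.932 m/s
Re = VD/ν = 2.932·0.200/1.15×10^-6 = 5.10×10^5 → turbulent
ε/D = 0.29/200 = 0.00145
Swamee-Jain: f = 0.02211
h_f = f(L/D)V²/(2g) = 0.02211·(1350/0.200)·2.932²/(2·9.81) = 65.37 m

h_f ≈ 65.4 m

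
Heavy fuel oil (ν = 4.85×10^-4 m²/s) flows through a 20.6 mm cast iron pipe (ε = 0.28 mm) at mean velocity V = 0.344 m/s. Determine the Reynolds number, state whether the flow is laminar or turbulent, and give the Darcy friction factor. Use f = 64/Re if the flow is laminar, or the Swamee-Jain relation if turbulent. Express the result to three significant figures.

Re = VD/ν = 0.3440·0.0206/4.85×10^-4 = 14.6
Re < 2300 → laminar → f = 64/Re = 4.380

Re ≈ 14.6; laminar; f = 64/Re ≈ 4.38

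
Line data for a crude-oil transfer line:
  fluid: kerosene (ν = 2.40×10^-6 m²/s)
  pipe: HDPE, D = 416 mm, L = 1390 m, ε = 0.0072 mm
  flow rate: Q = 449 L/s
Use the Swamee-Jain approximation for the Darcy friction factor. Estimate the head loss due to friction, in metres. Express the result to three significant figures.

h_f ≈ 24.3 m

V = 4Q/(πD²) = 4·0.449/(π·0.416²) = 3.303 m/s
Re = VD/ν = 3.303·0.416/2.40×10^-6 = 5.73×10^5 → turbulent
ε/D = 0.0072/416 = 1.73×10^-5
Swamee-Jain: f = 0.01308
h_f = f(L/D)V²/(2g) = 0.01308·(1390/0.416)·3.303²/(2·9.81) = 24.30 m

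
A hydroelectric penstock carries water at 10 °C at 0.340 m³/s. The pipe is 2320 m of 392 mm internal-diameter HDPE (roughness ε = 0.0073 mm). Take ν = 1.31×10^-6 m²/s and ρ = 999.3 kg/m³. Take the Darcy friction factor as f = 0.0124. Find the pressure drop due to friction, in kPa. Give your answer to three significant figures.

Δp ≈ 291 kPa

V = 4Q/(πD²) = 4·0.340/(π·0.392²) = 2.817 m/s
h_f = f(L/D)V²/(2g) = 0.01240·(2320/0.392)·2.817²/(2·9.81) = 29.69 m
Δp = ρg·h_f = 999.3·9.81·29.69 = 291.0 kPa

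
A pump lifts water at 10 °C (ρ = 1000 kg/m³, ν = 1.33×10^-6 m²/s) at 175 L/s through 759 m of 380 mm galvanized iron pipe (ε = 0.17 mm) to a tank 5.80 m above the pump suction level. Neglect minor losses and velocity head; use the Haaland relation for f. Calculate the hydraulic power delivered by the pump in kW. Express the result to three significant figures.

P_hyd ≈ 17.2 kW

V = 4Q/(πD²) = 1.543 m/s; Re = 4.41×10^5; ε/D = 4.47×10^-4; f = 0.01734
h_f = f(L/D)V²/2g = 4.204 m
Total head H = z + h_f = 5.80 + 4.204 = 10.00 m
P_hyd = ρgQH = 1000·9.81·0.175·10.00 = 17.17 kW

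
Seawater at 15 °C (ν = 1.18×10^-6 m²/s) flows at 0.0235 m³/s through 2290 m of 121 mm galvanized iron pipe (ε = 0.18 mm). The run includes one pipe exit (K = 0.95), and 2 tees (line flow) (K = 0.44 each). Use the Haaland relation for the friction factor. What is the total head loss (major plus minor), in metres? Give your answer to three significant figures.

H_L ≈ 91.6 m

V = 4Q/(πD²) = 2.044 m/s; V²/2g = 0.2129 m
Re = 2.10×10^5, ε/D = 0.00149 → f = 0.02264 (Haaland)
Major: h_f = f(L/D)·V²/2g = 0.02264·18926·0.2129 = 91.20 m
Minor: ΣK = 1.83; h_m = ΣK·V²/2g = 0.3896 m
Total H_L = 91.20 + 0.3896 = 91.59 m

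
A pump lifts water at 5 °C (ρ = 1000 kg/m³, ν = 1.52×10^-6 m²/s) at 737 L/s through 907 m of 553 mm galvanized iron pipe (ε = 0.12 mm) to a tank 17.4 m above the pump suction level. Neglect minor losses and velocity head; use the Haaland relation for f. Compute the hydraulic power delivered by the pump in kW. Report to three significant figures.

P_hyd ≈ 210 kW

V = 4Q/(πD²) = 3.069 m/s; Re = 1.12×10^6; ε/D = 2.17×10^-4; f = 0.01471
h_f = f(L/D)V²/2g = 11.58 m
Total head H = z + h_f = 17.4 + 11.58 = 28.98 m
P_hyd = ρgQH = 1000·9.81·0.737·28.98 = 209.5 kW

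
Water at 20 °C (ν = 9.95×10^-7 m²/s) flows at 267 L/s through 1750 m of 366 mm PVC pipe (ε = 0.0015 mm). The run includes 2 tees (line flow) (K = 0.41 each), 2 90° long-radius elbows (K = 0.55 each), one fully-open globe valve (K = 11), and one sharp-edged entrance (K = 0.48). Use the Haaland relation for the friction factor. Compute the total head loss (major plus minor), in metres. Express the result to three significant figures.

H_L ≈ 22.9 m

V = 4Q/(πD²) = 2.538 m/s; V²/2g = 0.3283 m
Re = 9.34×10^5, ε/D = 4.10×10^-6 → f = 0.01179 (Haaland)
Major: h_f = f(L/D)·V²/2g = 0.01179·4781·0.3283 = 18.50 m
Minor: ΣK = 13.4; h_m = ΣK·V²/2g = 4.399 m
Total H_L = 18.50 + 4.399 = 22.90 m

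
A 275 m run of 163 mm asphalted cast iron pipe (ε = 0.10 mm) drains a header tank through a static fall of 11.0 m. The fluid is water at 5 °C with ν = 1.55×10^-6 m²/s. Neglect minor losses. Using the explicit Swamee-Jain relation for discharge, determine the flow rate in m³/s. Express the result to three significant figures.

Q ≈ 0.0542 m³/s

Swamee-Jain (Type II): Q = -0.965·√(gD⁵h_f/L)·ln[ε/(3.7D) + √(3.17ν²L/(gD³h_f))]
√(gD⁵h_f/L) = √(9.81·0.163⁵·11.0/275) = 0.006719
ε/(3.7D) = 1.66×10^-4; √(3.17ν²L/(gD³h_f)) = 6.69×10^-5
Q = -0.965·0.006719·ln(2.328×10^-4) = 0.05424 m³/s
Check: V = 2.60 m/s, Re = 2.73×10^5, f = 0.01907, h_f = 11.1 m ≈ 11.0 m ✓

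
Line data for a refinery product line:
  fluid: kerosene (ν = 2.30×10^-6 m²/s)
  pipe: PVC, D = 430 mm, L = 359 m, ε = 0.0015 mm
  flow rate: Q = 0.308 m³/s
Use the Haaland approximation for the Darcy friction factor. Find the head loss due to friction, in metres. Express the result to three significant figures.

h_f ≈ 2.61 m

V = 4Q/(πD²) = 4·0.308/(π·0.430²) = 2.121 m/s
Re = VD/ν = 2.121·0.430/2.30×10^-6 = 3.97×10^5 → turbulent
ε/D = 0.0015/430 = 3.49×10^-6
Haaland: f = 0.01365
h_f = f(L/D)V²/(2g) = 0.01365·(359/0.430)·2.121²/(2·9.81) = 2.614 m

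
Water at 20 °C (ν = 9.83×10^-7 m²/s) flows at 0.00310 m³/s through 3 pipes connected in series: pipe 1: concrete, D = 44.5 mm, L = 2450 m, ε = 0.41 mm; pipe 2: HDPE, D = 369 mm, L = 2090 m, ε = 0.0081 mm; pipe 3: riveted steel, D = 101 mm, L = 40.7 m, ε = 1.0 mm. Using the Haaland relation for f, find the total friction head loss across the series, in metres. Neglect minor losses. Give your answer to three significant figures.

H ≈ 419 m

Pipe 1: V = 1.993 m/s, Re = 9.02×10^4, ε/D = 0.00921, f = 0.03760, h_1 = f(L/D)V²/2g = 419.2 m
Pipe 2: V = 0.02899 m/s, Re = 1.09×10^4, ε/D = 2.20×10^-5, f = 0.03020, h_2 = f(L/D)V²/2g = 0.007326 m
Pipe 3: V = 0.3869 m/s, Re = 3.98×10^4, ε/D = 0.00990, f = 0.03924, h_3 = f(L/D)V²/2g = 0.1207 m
Series → Q common, losses add: H = Σh = 419.3 m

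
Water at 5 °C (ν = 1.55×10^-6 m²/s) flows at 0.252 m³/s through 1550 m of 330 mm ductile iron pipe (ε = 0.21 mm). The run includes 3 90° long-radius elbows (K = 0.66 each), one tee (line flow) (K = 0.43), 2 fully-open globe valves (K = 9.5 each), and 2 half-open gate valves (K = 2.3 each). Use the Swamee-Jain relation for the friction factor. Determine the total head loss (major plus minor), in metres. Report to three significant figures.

H_L ≈ 49.8 m

V = 4Q/(πD²) = 2.946 m/s; V²/2g = 0.4425 m
Re = 6.27×10^5, ε/D = 6.36×10^-4 → f = 0.01842 (Swamee-Jain)
Major: h_f = f(L/D)·V²/2g = 0.01842·4697·0.4425 = 38.27 m
Minor: ΣK = 26.0; h_m = ΣK·V²/2g = 11.51 m
Total H_L = 38.27 + 11.51 = 49.78 m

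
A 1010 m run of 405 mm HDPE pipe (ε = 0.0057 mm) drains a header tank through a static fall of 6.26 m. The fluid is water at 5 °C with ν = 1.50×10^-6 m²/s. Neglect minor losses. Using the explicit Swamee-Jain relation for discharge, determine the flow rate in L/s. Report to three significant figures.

Q ≈ 248 L/s

Swamee-Jain (Type II): Q = -0.965·√(gD⁵h_f/L)·ln[ε/(3.7D) + √(3.17ν²L/(gD³h_f))]
√(gD⁵h_f/L) = √(9.81·0.405⁵·6.26/1010) = 0.02574
ε/(3.7D) = 3.80×10^-6; √(3.17ν²L/(gD³h_f)) = 4.20×10^-5
Q = -0.965·0.02574·ln(4.583×10^-5) = 0.2482 m³/s
Check: V = 1.93 m/s, Re = 5.20×10^5, f = 0.01323, h_f = 6.24 m ≈ 6.26 m ✓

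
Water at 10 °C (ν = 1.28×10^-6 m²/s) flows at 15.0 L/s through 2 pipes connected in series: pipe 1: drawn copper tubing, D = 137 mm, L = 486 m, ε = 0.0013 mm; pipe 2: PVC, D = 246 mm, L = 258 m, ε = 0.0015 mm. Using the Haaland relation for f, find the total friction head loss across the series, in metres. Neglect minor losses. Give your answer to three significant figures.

H ≈ 3.39 m

Pipe 1: V = 1.018 m/s, Re = 1.09×10^5, ε/D = 9.49×10^-6, f = 0.01755, h_1 = f(L/D)V²/2g = 3.285 m
Pipe 2: V = 0.3156 m/s, Re = 6.07×10^4, ε/D = 6.10×10^-6, f = 0.01986, h_2 = f(L/D)V²/2g = 0.1057 m
Series → Q common, losses add: H = Σh = 3.391 m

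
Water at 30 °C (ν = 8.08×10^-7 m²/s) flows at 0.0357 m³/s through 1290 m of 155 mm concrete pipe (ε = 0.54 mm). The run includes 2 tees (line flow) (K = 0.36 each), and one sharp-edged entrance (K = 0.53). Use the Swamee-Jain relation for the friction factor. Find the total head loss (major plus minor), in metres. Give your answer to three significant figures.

V = 4Q/(πD²) = 1.892 m/s; V²/2g = 0.1824 m
Re = 3.63×10^5, ε/D = 0.00348 → f = 0.02777 (Swamee-Jain)
Major: h_f = f(L/D)·V²/2g = 0.02777·8323·0.1824 = 42.16 m
Minor: ΣK = 1.25; h_m = ΣK·V²/2g = 0.2281 m
Total H_L = 42.16 + 0.2281 = 42.39 m

H_L ≈ 42.4 m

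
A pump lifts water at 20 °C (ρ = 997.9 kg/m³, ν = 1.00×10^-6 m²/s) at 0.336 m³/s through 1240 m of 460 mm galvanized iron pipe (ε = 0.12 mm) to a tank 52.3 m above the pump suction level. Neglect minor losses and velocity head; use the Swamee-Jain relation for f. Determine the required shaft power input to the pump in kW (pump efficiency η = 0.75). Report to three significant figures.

V = 4Q/(πD²) = 2.022 m/s; Re = 9.30×10^5; ε/D = 2.61×10^-4; f = 0.01545
h_f = f(L/D)V²/2g = 8.676 m
Total head H = z + h_f = 52.3 + 8.676 = 60.98 m
P_hyd = ρgQH = 997.9·9.81·0.336·60.98 = 200.6 kW
P_shaft = P_hyd/η = 200.6/0.75 = 267.4 kW

P_shaft ≈ 267 kW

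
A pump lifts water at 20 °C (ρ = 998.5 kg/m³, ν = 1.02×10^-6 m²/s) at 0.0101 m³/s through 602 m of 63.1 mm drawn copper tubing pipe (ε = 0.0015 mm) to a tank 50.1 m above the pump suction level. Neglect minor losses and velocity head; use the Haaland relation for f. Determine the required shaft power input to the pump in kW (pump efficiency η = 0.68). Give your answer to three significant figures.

V = 4Q/(πD²) = 3.230 m/s; Re = 2.00×10^5; ε/D = 2.38×10^-5; f = 0.01565
h_f = f(L/D)V²/2g = 79.39 m
Total head H = z + h_f = 50.1 + 79.39 = 129.5 m
P_hyd = ρgQH = 998.5·9.81·0.0101·129.5 = 12.81 kW
P_shaft = P_hyd/η = 12.81/0.68 = 18.84 kW

P_shaft ≈ 18.8 kW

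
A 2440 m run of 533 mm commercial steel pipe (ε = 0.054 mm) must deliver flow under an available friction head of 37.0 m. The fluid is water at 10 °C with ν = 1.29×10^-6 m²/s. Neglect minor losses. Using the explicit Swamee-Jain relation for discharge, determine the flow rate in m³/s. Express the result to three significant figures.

Q ≈ 0.777 m³/s

Swamee-Jain (Type II): Q = -0.965·√(gD⁵h_f/L)·ln[ε/(3.7D) + √(3.17ν²L/(gD³h_f))]
√(gD⁵h_f/L) = √(9.81·0.533⁵·37.0/2440) = 0.07999
ε/(3.7D) = 2.74×10^-5; √(3.17ν²L/(gD³h_f)) = 1.53×10^-5
Q = -0.965·0.07999·ln(4.269×10^-5) = 0.7767 m³/s
Check: V = 3.48 m/s, Re = 1.44×10^6, f = 0.01316, h_f = 37.2 m ≈ 37.0 m ✓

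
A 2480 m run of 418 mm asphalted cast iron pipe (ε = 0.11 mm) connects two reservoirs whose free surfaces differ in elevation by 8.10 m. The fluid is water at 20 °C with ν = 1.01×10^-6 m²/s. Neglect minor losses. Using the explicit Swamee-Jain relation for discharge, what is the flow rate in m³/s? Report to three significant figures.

Swamee-Jain (Type II): Q = -0.965·√(gD⁵h_f/L)·ln[ε/(3.7D) + √(3.17ν²L/(gD³h_f))]
√(gD⁵h_f/L) = √(9.81·0.418⁵·8.10/2480) = 0.02022
ε/(3.7D) = 7.11×10^-5; √(3.17ν²L/(gD³h_f)) = 3.72×10^-5
Q = -0.965·0.02022·ln(1.083×10^-4) = 0.1782 m³/s
Check: V = 1.30 m/s, Re = 5.37×10^5, f = 0.01599, h_f = 8.15 m ≈ 8.10 m ✓

Q ≈ 0.178 m³/s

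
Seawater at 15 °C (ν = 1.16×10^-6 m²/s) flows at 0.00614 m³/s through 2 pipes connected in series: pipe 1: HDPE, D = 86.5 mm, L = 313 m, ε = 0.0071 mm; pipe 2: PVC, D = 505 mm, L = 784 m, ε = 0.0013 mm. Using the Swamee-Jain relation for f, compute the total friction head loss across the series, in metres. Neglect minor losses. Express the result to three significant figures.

Pipe 1: V = 1.045 m/s, Re = 7.79×10^4, ε/D = 8.21×10^-5, f = 0.01926, h_1 = f(L/D)V²/2g = 3.877 m
Pipe 2: V = 0.03065 m/s, Re = 1.33×10^4, ε/D = 2.57×10^-6, f = 0.02866, h_2 = f(L/D)V²/2g = 0.002131 m
Series → Q common, losses add: H = Σh = 3.879 m

H ≈ 3.88 m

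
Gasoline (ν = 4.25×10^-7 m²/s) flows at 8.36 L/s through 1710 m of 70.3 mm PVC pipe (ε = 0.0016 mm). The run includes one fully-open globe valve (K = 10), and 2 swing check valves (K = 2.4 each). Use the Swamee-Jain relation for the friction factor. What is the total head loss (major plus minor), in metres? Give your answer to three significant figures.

H_L ≈ 85.2 m

V = 4Q/(πD²) = 2.154 m/s; V²/2g = 0.2364 m
Re = 3.56×10^5, ε/D = 2.28×10^-5 → f = 0.01421 (Swamee-Jain)
Major: h_f = f(L/D)·V²/2g = 0.01421·24324·0.2364 = 81.75 m
Minor: ΣK = 14.8; h_m = ΣK·V²/2g = 3.499 m
Total H_L = 81.75 + 3.499 = 85.25 m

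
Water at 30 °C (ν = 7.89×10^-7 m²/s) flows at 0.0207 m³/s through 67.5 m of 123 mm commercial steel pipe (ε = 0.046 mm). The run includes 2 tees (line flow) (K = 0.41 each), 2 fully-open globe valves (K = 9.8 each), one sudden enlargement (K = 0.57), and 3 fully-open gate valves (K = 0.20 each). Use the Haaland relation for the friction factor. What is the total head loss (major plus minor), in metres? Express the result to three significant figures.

H_L ≈ 4.82 m

V = 4Q/(πD²) = 1.742 m/s; V²/2g = 0.1547 m
Re = 2.72×10^5, ε/D = 3.74×10^-4 → f = 0.01744 (Haaland)
Major: h_f = f(L/D)·V²/2g = 0.01744·548.8·0.1547 = 1.481 m
Minor: ΣK = 21.6; h_m = ΣK·V²/2g = 3.340 m
Total H_L = 1.481 + 3.340 = 4.820 m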